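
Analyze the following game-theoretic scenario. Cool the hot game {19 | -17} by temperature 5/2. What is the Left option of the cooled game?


Original game: {19 | -17} (a switch {a | b} with a > b).
Cooling by t (for t below the temperature (a - b)/2 = 18) taxes each move by t: {a | b} cooled by t is {a - t | b + t}.
Cooling amount: t = 5/2
Cooled Left option: 19 - 5/2 = 33/2
Cooled Right option: -17 + 5/2 = -29/2
Cooled game: {33/2 | -29/2}
Left option = 33/2

33/2


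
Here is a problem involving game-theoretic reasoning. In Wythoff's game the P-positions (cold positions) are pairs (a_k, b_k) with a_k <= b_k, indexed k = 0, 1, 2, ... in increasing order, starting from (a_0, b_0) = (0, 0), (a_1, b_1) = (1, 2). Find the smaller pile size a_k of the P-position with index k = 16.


By Wythoff's theorem, a_k = floor(k * phi) and b_k = floor(k * phi^2) = a_k + k, where phi = (1 + sqrt(5))/2 is the golden ratio.
phi = (1 + sqrt(5))/2 = 1.618034
k = 16
k * phi = 16 * 1.618034 = 25.888544
a_16 = floor(k * phi) = 25

25


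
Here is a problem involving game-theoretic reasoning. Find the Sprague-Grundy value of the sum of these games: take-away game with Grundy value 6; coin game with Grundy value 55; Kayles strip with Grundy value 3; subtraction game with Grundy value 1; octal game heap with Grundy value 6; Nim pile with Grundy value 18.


By the Sprague-Grundy theorem, the Grundy value of a sum of games is the XOR of individual Grundy values.
take-away game: Grundy value = 6. Running XOR: 0 XOR 6 = 6
coin game: Grundy value = 55. Running XOR: 6 XOR 55 = 49
Kayles strip: Grundy value = 3. Running XOR: 49 XOR 3 = 50
subtraction game: Grundy value = 1. Running XOR: 50 XOR 1 = 51
octal game heap: Grundy value = 6. Running XOR: 51 XOR 6 = 53
Nim pile: Grundy value = 18. Running XOR: 53 XOR 18 = 39
The combined Grundy value is 39.

39


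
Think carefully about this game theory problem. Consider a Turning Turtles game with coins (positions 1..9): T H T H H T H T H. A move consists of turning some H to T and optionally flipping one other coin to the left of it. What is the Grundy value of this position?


Coins: T H T H H T H T H
Key fact: a single head at position k behaves exactly like a Nim heap of size k (turning it to T and optionally flipping a coin at j < k corresponds to moving the heap from k to j, or to 0), and heads combine as a disjunctive sum (two heads at the same place would cancel, matching j XOR j = 0). So the Nim-value is the XOR of the 1-indexed positions of the heads.
Face-up positions (1-indexed): [2, 4, 5, 7, 9]
XOR 0 with 2: 0 XOR 2 = 2
XOR 2 with 4: 2 XOR 4 = 6
XOR 6 with 5: 6 XOR 5 = 3
XOR 3 with 7: 3 XOR 7 = 4
XOR 4 with 9: 4 XOR 9 = 13
Nim-value = 13

13


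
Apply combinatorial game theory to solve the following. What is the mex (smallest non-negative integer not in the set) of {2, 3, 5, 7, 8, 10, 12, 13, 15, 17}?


Set = {2, 3, 5, 7, 8, 10, 12, 13, 15, 17}
0 is NOT in the set. This is the mex.
mex = 0

0


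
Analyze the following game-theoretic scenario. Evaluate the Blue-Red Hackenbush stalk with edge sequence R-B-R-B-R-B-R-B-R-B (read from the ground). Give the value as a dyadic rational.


Edges (from ground): R-B-R-B-R-B-R-B-R-B
By Berlekamp's sign-expansion rule, a Blue-Red Hackenbush stalk has the value of the surreal number whose sign sequence is the edge sequence with B -> + and R -> -.
Sign sequence: -+-+-+-+-+
Trace the sign expansion in the surreal number tree, starting from 0:
Edge 1: R (sign -) -> bounds (-inf, 0), value = -1
Edge 2: B (sign +) -> bounds (-1, 0), value = -1/2
Edge 3: R (sign -) -> bounds (-1, -1/2), value = -3/4
Edge 4: B (sign +) -> bounds (-3/4, -1/2), value = -5/8
Edge 5: R (sign -) -> bounds (-3/4, -5/8), value = -11/16
Edge 6: B (sign +) -> bounds (-11/16, -5/8), value = -21/32
Edge 7: R (sign -) -> bounds (-11/16, -21/32), value = -43/64
Edge 8: B (sign +) -> bounds (-43/64, -21/32), value = -85/128
Edge 9: R (sign -) -> bounds (-43/64, -85/128), value = -171/256
Edge 10: B (sign +) -> bounds (-171/256, -85/128), value = -341/512
Game value = -341/512

-341/512


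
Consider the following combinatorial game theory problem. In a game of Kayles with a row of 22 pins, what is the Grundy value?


Kayles: a move removes 1 or 2 adjacent pins from a contiguous row.
Removing pins from a row of k leaves two independent rows (a, b) with a + b = k - 1 (one pin) or a + b = k - 2 (two pins); an end removal gives a = 0.
By Sprague-Grundy, G(k) = mex{ G(a) XOR G(b) } over all these splits. G(0) = 0.
G(1): splits (0,0):0^0=0 -> mex({0}) = 1
G(2): splits (0,1):0^1=1 (0,0):0^0=0 -> mex({0, 1}) = 2
G(3): splits (0,2):0^2=2 (1,1):1^1=0 (0,1):0^1=1 -> mex({0, 1, 2}) = 3
G(4): splits (0,3):0^3=3 (1,2):1^2=3 (0,2):0^2=2 (1,1):1^1=0 -> mex({0, 2, 3}) = 1
G(5): splits (0,4):0^1=1 (1,3):1^3=2 (2,2):2^2=0 (0,3):0^3=3 (1,2):1^2=3 -> mex({0, 1, 2, 3}) = 4
G(6) = mex({0, 1, 2, 4}) = 3
G(7) = mex({0, 1, 3, 4, 5}) = 2
G(8) = mex({0, 2, 3, 5, 6}) = 1
G(9) = mex({0, 1, 2, 3, 6, 7}) = 4
G(10) = mex({0, 1, 3, 4, 5, 7}) = 2
G(11) = mex({0, 1, 2, 3, 4, 5}) = 6
G(12) = mex({0, 1, 2, 3, 5, 6, 7}) = 4
G(13) = mex({0, 2, 3, 4, 6, 7}) = 1
G(14) = mex({0, 1, 4, 5, 6, 7}) = 2
G(15) = mex({0, 1, 2, 3, 4, 5, 6}) = 7
G(16) = mex({0, 2, 3, 5, 6, 7}) = 1
G(17) = mex({0, 1, 2, 3, 5, 6, 7}) = 4
G(18) = mex({0, 1, 2, 4, 5, 6}) = 3
G(19) = mex({0, 1, 3, 4, 5, 7}) = 2
G(20) = mex({0, 2, 3, 4, 5, 6, 7}) = 1
G(21) = mex({0, 1, 2, 3, 5, 6, 7}) = 4
G(22) = mex({0, 1, 2, 3, 4, 5, 7}) = 6
Therefore G(22) = 6.

6


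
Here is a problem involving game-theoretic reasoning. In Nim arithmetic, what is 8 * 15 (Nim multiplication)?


Nim multiplication is bilinear over XOR: (u XOR v) * w = (u*w) XOR (v*w).
So we split each operand into its bit components and XOR the pairwise Nim products.
8 = 8 (as XOR of powers of 2).
15 = 1 + 2 + 4 + 8 (as XOR of powers of 2).
Using the standard Nim-product table on single bits:
  2*2 = 3,   2*4 = 8,   2*8 = 12,
  4*4 = 6,   4*8 = 11,  8*8 = 13,
and  1*x = x (identity), k*l = l*k (commutative).
Pairwise Nim products:
  8 * 1 = 8
  8 * 2 = 12
  8 * 4 = 11
  8 * 8 = 13
XOR them: 8 XOR 12 XOR 11 XOR 13 = 2.
Result: 8 * 15 = 2 (in Nim).

2


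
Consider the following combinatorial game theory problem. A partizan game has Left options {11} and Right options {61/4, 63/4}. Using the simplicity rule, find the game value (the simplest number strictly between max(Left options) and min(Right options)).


Left options: {11}, max = 11
Right options: {61/4, 63/4}, min = 61/4
All options are numbers and max(Left) < min(Right), so by the simplicity theorem the value is the simplest (earliest-born) number strictly between 11 and 61/4.
Integers 12 through 15 all lie strictly between 11 and 61/4.
Among integers, the simplest (lowest birthday = smallest |n|; 0 is born on day 0, +-n on day n) is 12.
No non-integer in the interval can be simpler: if x is a non-integer in the interval, then floor(x) or ceil(x) also lies in the interval (the interval contains an integer), and both are proper prefixes of x's sign expansion, i.e. born earlier. So the game value is 12.
Game value = 12

12


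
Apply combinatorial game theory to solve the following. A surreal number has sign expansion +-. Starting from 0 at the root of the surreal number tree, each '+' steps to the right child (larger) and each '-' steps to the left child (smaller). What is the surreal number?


Sign expansion: +-
Rule: track bounds (lo, hi), initially (-inf, +inf). On '+', the current value becomes lo and we move to the simplest number in (value, hi): value + 1 if hi = +inf, otherwise the midpoint (value + hi)/2. On '-', the current value becomes hi and we move to value - 1 if lo = -inf, otherwise the midpoint (lo + value)/2.
Start at 0.
Step 1: sign = +, move right. Bounds: (0, +inf). Value = 1
Step 2: sign = -, move left. Bounds: (0, 1). Value = 1/2
The surreal number with sign expansion +- is 1/2.

1/2


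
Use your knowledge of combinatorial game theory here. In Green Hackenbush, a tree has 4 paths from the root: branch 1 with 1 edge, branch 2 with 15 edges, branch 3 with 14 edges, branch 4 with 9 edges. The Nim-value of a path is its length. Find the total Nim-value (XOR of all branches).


The tree has 4 branches from the ground vertex.
In Green Hackenbush, the Nim-value of a simple path of length k is k.
Branch 1: length 1, Nim-value = 1
Branch 2: length 15, Nim-value = 15
Branch 3: length 14, Nim-value = 14
Branch 4: length 9, Nim-value = 9
Total Nim-value = XOR of all branch values:
0 XOR 1 = 1
1 XOR 15 = 14
14 XOR 14 = 0
0 XOR 9 = 9
Nim-value of the tree = 9

9


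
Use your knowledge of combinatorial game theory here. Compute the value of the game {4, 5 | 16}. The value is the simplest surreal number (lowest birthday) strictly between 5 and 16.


Left options: {4, 5}, max = 5
Right options: {16}, min = 16
All options are numbers and max(Left) < min(Right), so by the simplicity theorem the value is the simplest (earliest-born) number strictly between 5 and 16.
Integers 6 through 15 all lie strictly between 5 and 16.
Among integers, the simplest (lowest birthday = smallest |n|; 0 is born on day 0, +-n on day n) is 6.
No non-integer in the interval can be simpler: if x is a non-integer in the interval, then floor(x) or ceil(x) also lies in the interval (the interval contains an integer), and both are proper prefixes of x's sign expansion, i.e. born earlier. So the game value is 6.
Game value = 6

6


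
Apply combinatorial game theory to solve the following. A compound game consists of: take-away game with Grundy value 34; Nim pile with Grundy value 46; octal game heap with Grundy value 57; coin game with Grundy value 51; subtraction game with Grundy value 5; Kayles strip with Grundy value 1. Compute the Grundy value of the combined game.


By the Sprague-Grundy theorem, the Grundy value of a sum of games is the XOR of individual Grundy values.
take-away game: Grundy value = 34. Running XOR: 0 XOR 34 = 34
Nim pile: Grundy value = 46. Running XOR: 34 XOR 46 = 12
octal game heap: Grundy value = 57. Running XOR: 12 XOR 57 = 53
coin game: Grundy value = 51. Running XOR: 53 XOR 51 = 6
subtraction game: Grundy value = 5. Running XOR: 6 XOR 5 = 3
Kayles strip: Grundy value = 1. Running XOR: 3 XOR 1 = 2
The combined Grundy value is 2.

2


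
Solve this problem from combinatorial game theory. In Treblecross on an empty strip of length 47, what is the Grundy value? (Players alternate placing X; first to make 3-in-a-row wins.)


Treblecross: place X on empty cells; 3-in-a-row wins.
Playing within two cells of an existing X lets the opponent win at once, so sensible play treats the cells i-2..i+2 around each X as dead. The player left with no safe cell loses, so this is a normal-play take-away game on strips of safe cells.
Placing X at cell i (0-indexed) of a strip of k safe cells leaves independent strips of sizes max(0, i-2) and max(0, k-i-3). Hence G(k) = mex{ G(max(0,i-2)) XOR G(max(0,k-i-3)) : 0 <= i < k }, with G(0) = 0.
G(1): splits (0,0):0^0=0 -> mex({0}) = 1
G(2): splits (0,0):0^0=0 -> mex({0}) = 1
G(3): splits (0,0):0^0=0 -> mex({0}) = 1
G(4): splits (0,1):0^1=1 (0,0):0^0=0 -> mex({0, 1}) = 2
G(5): splits (0,2):0^1=1 (0,1):0^1=1 (0,0):0^0=0 -> mex({0, 1}) = 2
G(6) = mex({1}) = 0
G(7) = mex({0, 1, 2}) = 3
G(8) = mex({0, 1, 2}) = 3
G(9) = mex({0, 2}) = 1
G(10) = mex({0, 2, 3}) = 1
G(11) = mex({0, 3}) = 1
G(12) = mex({1, 3}) = 0
G(13) = mex({0, 1, 2, 3}) = 4
G(14) = mex({0, 1, 2}) = 3
G(15) = mex({0, 1, 2}) = 3
G(16) = mex({0, 1, 2, 4}) = 3
G(17) = mex({0, 1, 3, 4}) = 2
G(18) = mex({0, 1, 3, 4}) = 2
G(19) = mex({0, 1, 3, 5}) = 2
G(20) = mex({0, 1, 2, 3, 5}) = 4
G(21) = mex({0, 1, 2, 3, 5}) = 4
G(22) = mex({1, 2, 6}) = 0
G(23) = mex({0, 1, 2, 3, 4, 6}) = 5
G(24) = mex({0, 1, 2, 3, 4}) = 5
G(25) = mex({0, 1, 3, 4, 7}) = 2
G(26) = mex({0, 1, 3, 4, 5, 7}) = 2
G(27) = mex({0, 1, 3, 5}) = 2
G(28) = mex({0, 1, 2, 5}) = 3
G(29) = mex({0, 1, 2, 4, 5, 6}) = 3
G(30) = mex({1, 2, 4, 6}) = 0
G(31) = mex({0, 1, 2, 3, 4, 6}) = 5
G(32) = mex({1, 2, 3, 4, 7}) = 0
G(33) = mex({0, 3, 7}) = 1
G(34) = mex({0, 2, 3, 5, 7}) = 1
G(35) = mex({0, 2, 3, 5, 6}) = 1
G(36) = mex({0, 1, 2, 5, 6}) = 3
G(37) = mex({0, 1, 2, 4, 5, 6}) = 3
G(38) = mex({0, 1, 2, 4}) = 3
G(39) = mex({0, 1, 2, 3, 4, 7}) = 5
G(40) = mex({0, 1, 2, 3, 4, 5, 7}) = 6
G(41) = mex({0, 1, 2, 3, 5, 7}) = 4
G(42) = mex({0, 1, 2, 3, 5, 6, 7}) = 4
G(43) = mex({0, 2, 3, 5, 6}) = 1
G(44) = mex({1, 2, 3, 4, 5, 6}) = 0
G(45) = mex({0, 1, 2, 3, 4, 6, 7}) = 5
G(46) = mex({0, 1, 2, 3, 4, 7}) = 5
G(47) = mex({0, 1, 2, 3, 4, 5, 7}) = 6
Therefore G(47) = 6.

6


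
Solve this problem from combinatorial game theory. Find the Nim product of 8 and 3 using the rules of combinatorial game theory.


Nim multiplication is bilinear over XOR: (u XOR v) * w = (u*w) XOR (v*w).
So we split each operand into its bit components and XOR the pairwise Nim products.
8 = 8 (as XOR of powers of 2).
3 = 1 + 2 (as XOR of powers of 2).
Using the standard Nim-product table on single bits:
  2*2 = 3,   2*4 = 8,   2*8 = 12,
  4*4 = 6,   4*8 = 11,  8*8 = 13,
and  1*x = x (identity), k*l = l*k (commutative).
Pairwise Nim products:
  8 * 1 = 8
  8 * 2 = 12
XOR them: 8 XOR 12 = 4.
Result: 8 * 3 = 4 (in Nim).

4


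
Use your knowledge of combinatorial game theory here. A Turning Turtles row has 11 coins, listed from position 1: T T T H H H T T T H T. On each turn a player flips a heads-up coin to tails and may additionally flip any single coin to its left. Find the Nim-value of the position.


Coins: T T T H H H T T T H T
Key fact: a single head at position k behaves exactly like a Nim heap of size k (turning it to T and optionally flipping a coin at j < k corresponds to moving the heap from k to j, or to 0), and heads combine as a disjunctive sum (two heads at the same place would cancel, matching j XOR j = 0). So the Nim-value is the XOR of the 1-indexed positions of the heads.
Face-up positions (1-indexed): [4, 5, 6, 10]
XOR 0 with 4: 0 XOR 4 = 4
XOR 4 with 5: 4 XOR 5 = 1
XOR 1 with 6: 1 XOR 6 = 7
XOR 7 with 10: 7 XOR 10 = 13
Nim-value = 13

13


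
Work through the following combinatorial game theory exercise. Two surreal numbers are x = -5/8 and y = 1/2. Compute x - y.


x = -5/8, y = 1/2
Converting to common denominator: 8
x = -5/8, y = 4/8
x - y = -5/8 - 1/2 = -9/8

-9/8


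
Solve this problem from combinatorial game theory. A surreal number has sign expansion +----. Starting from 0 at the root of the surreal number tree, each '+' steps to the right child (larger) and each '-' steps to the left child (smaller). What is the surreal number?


Sign expansion: +----
Rule: track bounds (lo, hi), initially (-inf, +inf). On '+', the current value becomes lo and we move to the simplest number in (value, hi): value + 1 if hi = +inf, otherwise the midpoint (value + hi)/2. On '-', the current value becomes hi and we move to value - 1 if lo = -inf, otherwise the midpoint (lo + value)/2.
Start at 0.
Step 1: sign = +, move right. Bounds: (0, +inf). Value = 1
Step 2: sign = -, move left. Bounds: (0, 1). Value = 1/2
Step 3: sign = -, move left. Bounds: (0, 1/2). Value = 1/4
Step 4: sign = -, move left. Bounds: (0, 1/4). Value = 1/8
Step 5: sign = -, move left. Bounds: (0, 1/8). Value = 1/16
The surreal number with sign expansion +---- is 1/16.

1/16


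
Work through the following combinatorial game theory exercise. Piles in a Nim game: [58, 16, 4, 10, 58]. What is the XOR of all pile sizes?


We need the XOR (exclusive or) of all pile sizes.
After XOR-ing pile 1 (size 58): 0 XOR 58 = 58
After XOR-ing pile 2 (size 16): 58 XOR 16 = 42
After XOR-ing pile 3 (size 4): 42 XOR 4 = 46
After XOR-ing pile 4 (size 10): 46 XOR 10 = 36
After XOR-ing pile 5 (size 58): 36 XOR 58 = 30
The Nim-value of this position is 30.

30


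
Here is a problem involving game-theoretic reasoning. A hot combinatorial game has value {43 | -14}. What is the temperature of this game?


The game is {43 | -14}, a switch {a | b} with numbers a > b.
Cooling {a | b} by t gives {a - t | b + t}, which stops being hot when a - t = b + t, i.e. at t = (a - b)/2. So the temperature of a switch is (a - b)/2.
Temperature = (Left option - Right option) / 2
= (43 - (-14)) / 2
= 57 / 2
= 57/2

57/2


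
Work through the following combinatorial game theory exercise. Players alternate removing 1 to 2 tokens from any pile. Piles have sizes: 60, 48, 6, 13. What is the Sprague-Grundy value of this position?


Subtraction set: {1, 2}
For this subtraction set, G(n) = n mod 3 (period = max + 1 = 3).
Pile 1 (size 60): G(60) = 60 mod 3 = 0
Pile 2 (size 48): G(48) = 48 mod 3 = 0
Pile 3 (size 6): G(6) = 6 mod 3 = 0
Pile 4 (size 13): G(13) = 13 mod 3 = 1
Total Grundy value = XOR of all: 0 XOR 0 XOR 0 XOR 1 = 1

1


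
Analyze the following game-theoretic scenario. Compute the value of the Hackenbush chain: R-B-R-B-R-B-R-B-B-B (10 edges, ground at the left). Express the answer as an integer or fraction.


Edges (from ground): R-B-R-B-R-B-R-B-B-B
By Berlekamp's sign-expansion rule, a Blue-Red Hackenbush stalk has the value of the surreal number whose sign sequence is the edge sequence with B -> + and R -> -.
Sign sequence: -+-+-+-+++
Trace the sign expansion in the surreal number tree, starting from 0:
Edge 1: R (sign -) -> bounds (-inf, 0), value = -1
Edge 2: B (sign +) -> bounds (-1, 0), value = -1/2
Edge 3: R (sign -) -> bounds (-1, -1/2), value = -3/4
Edge 4: B (sign +) -> bounds (-3/4, -1/2), value = -5/8
Edge 5: R (sign -) -> bounds (-3/4, -5/8), value = -11/16
Edge 6: B (sign +) -> bounds (-11/16, -5/8), value = -21/32
Edge 7: R (sign -) -> bounds (-11/16, -21/32), value = -43/64
Edge 8: B (sign +) -> bounds (-43/64, -21/32), value = -85/128
Edge 9: B (sign +) -> bounds (-85/128, -21/32), value = -169/256
Edge 10: B (sign +) -> bounds (-169/256, -21/32), value = -337/512
Game value = -337/512

-337/512


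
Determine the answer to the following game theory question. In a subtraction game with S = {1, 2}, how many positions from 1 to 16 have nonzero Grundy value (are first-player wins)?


Subtraction set S = {1, 2}, so G(n) = n mod 3.
G(n) = 0 when n is a multiple of 3.
Multiples of 3 in [1, 16]: 5
N-positions (nonzero Grundy) = 16 - 5 = 11

11


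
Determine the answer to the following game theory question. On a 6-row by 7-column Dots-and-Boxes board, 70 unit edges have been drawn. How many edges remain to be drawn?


Grid: 6 x 7 boxes, i.e. 7 rows and 8 columns of dots.
Horizontal edges: (rows + 1) * cols = 7 * 7 = 49
Vertical edges: rows * (cols + 1) = 6 * 8 = 48
Total edges: 49 + 48 = 97
Edges drawn: 70
Remaining: 97 - 70 = 27

27


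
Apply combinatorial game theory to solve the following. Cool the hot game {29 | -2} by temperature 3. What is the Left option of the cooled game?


Original game: {29 | -2} (a switch {a | b} with a > b).
Cooling by t (for t below the temperature (a - b)/2 = 31/2) taxes each move by t: {a | b} cooled by t is {a - t | b + t}.
Cooling amount: t = 3
Cooled Left option: 29 - 3 = 26
Cooled Right option: -2 + 3 = 1
Cooled game: {26 | 1}
Left option = 26

26


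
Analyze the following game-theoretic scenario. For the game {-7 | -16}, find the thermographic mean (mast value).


Game = {-7 | -16}, a switch {a | b} with numbers a > b.
Its thermograph has left wall a - t and right wall b + t, which meet at t = (a - b)/2, where both equal (a + b)/2. So the mast (mean value) is at (a + b)/2.
Mean = (-7 + (-16))/2 = -23/2 = -23/2

-23/2


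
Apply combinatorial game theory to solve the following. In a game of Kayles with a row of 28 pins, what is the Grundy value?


Kayles: a move removes 1 or 2 adjacent pins from a contiguous row.
Removing pins from a row of k leaves two independent rows (a, b) with a + b = k - 1 (one pin) or a + b = k - 2 (two pins); an end removal gives a = 0.
By Sprague-Grundy, G(k) = mex{ G(a) XOR G(b) } over all these splits. G(0) = 0.
G(1): splits (0,0):0^0=0 -> mex({0}) = 1
G(2): splits (0,1):0^1=1 (0,0):0^0=0 -> mex({0, 1}) = 2
G(3): splits (0,2):0^2=2 (1,1):1^1=0 (0,1):0^1=1 -> mex({0, 1, 2}) = 3
G(4): splits (0,3):0^3=3 (1,2):1^2=3 (0,2):0^2=2 (1,1):1^1=0 -> mex({0, 2, 3}) = 1
G(5): splits (0,4):0^1=1 (1,3):1^3=2 (2,2):2^2=0 (0,3):0^3=3 (1,2):1^2=3 -> mex({0, 1, 2, 3}) = 4
G(6) = mex({0, 1, 2, 4}) = 3
G(7) = mex({0, 1, 3, 4, 5}) = 2
G(8) = mex({0, 2, 3, 5, 6}) = 1
G(9) = mex({0, 1, 2, 3, 6, 7}) = 4
G(10) = mex({0, 1, 3, 4, 5, 7}) = 2
G(11) = mex({0, 1, 2, 3, 4, 5}) = 6
G(12) = mex({0, 1, 2, 3, 5, 6, 7}) = 4
G(13) = mex({0, 2, 3, 4, 6, 7}) = 1
G(14) = mex({0, 1, 4, 5, 6, 7}) = 2
G(15) = mex({0, 1, 2, 3, 4, 5, 6}) = 7
G(16) = mex({0, 2, 3, 5, 6, 7}) = 1
G(17) = mex({0, 1, 2, 3, 5, 6, 7}) = 4
G(18) = mex({0, 1, 2, 4, 5, 6}) = 3
G(19) = mex({0, 1, 3, 4, 5, 7}) = 2
G(20) = mex({0, 2, 3, 4, 5, 6, 7}) = 1
G(21) = mex({0, 1, 2, 3, 5, 6, 7}) = 4
G(22) = mex({0, 1, 2, 3, 4, 5, 7}) = 6
G(23) = mex({0, 1, 2, 3, 4, 5, 6}) = 7
G(24) = mex({0, 1, 2, 3, 5, 6, 7}) = 4
G(25) = mex({0, 2, 3, 4, 6, 7}) = 1
G(26) = mex({0, 1, 3, 4, 5, 6, 7}) = 2
G(27) = mex({0, 1, 2, 3, 4, 5, 6, 7}) = 8
G(28) = mex({0, 1, 2, 3, 4, 6, 7, 8}) = 5
Therefore G(28) = 5.

5


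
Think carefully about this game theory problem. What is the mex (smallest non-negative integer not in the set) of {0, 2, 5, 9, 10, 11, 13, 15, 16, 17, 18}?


Set = {0, 2, 5, 9, 10, 11, 13, 15, 16, 17, 18}
0 is in the set.
1 is NOT in the set. This is the mex.
mex = 1

1


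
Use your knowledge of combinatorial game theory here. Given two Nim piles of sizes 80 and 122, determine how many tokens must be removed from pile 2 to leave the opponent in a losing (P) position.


Piles: 80 and 122
Current XOR: 80 XOR 122 = 42 (non-zero, so this is an N-position).
To make the XOR zero, we need to find a move that balances the piles.
For pile 2 (size 122): target = 122 XOR 42 = 80
We reduce pile 2 from 122 to 80.
Tokens removed: 122 - 80 = 42
Verification: 80 XOR 80 = 0

42


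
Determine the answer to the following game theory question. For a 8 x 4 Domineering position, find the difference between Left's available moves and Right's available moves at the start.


Board is 8 x 4 (rows x cols).
Left (vertical) placements: (rows-1) * cols = 7 * 4 = 28
Right (horizontal) placements: rows * (cols-1) = 8 * 3 = 24
Advantage = Left - Right = 28 - 24 = 4

4


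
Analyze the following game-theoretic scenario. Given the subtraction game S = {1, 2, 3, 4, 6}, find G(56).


The subtraction set is S = {1, 2, 3, 4, 6}.
G(k) = mex{ G(k - s) : s in S, s <= k }. We compute iteratively: G(0) = 0.
G(1) = mex({0}) = 1
G(2) = mex({0, 1}) = 2
G(3) = mex({0, 1, 2}) = 3
G(4) = mex({0, 1, 2, 3}) = 4
G(5) = mex({1, 2, 3, 4}) = 0
G(6) = mex({0, 2, 3, 4}) = 1
G(7) = mex({0, 1, 3, 4}) = 2
G(8) = mex({0, 1, 2, 4}) = 3
G(9) = mex({0, 1, 2, 3}) = 4
G(10) = mex({1, 2, 3, 4}) = 0
Observe that G(5)..G(10) = 0, 1, 2, 3, 4, 0 repeats G(0)..G(5) = 0, 1, 2, 3, 4, 0.
For k >= max(S) = 6, G(k) is determined by the previous 6 values G(k-6)..G(k-1); a window of 6 consecutive values has recurred shifted by 5, so by induction G(k + 5) = G(k) for all k >= 0: the sequence is periodic from the start with period 5.
One period: G(0..4) = 0, 1, 2, 3, 4.
56 mod 5 = 1, so G(56) = G(1) = 1.

1


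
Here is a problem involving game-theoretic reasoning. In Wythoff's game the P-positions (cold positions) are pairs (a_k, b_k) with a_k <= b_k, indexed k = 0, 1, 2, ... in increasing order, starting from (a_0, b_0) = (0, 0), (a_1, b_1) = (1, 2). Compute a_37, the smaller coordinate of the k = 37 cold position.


By Wythoff's theorem, a_k = floor(k * phi) and b_k = floor(k * phi^2) = a_k + k, where phi = (1 + sqrt(5))/2 is the golden ratio.
phi = (1 + sqrt(5))/2 = 1.618034
k = 37
k * phi = 37 * 1.618034 = 59.867258
a_37 = floor(k * phi) = 59

59


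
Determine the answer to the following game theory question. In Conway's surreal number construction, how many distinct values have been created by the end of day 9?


Day 0: {|} = 0 is born. Count = 1.
Day n: the number of surreal numbers born by day n is 2^(n+1) - 1.
By day 0: 2^1 - 1 = 1
By day 1: 2^2 - 1 = 3
By day 2: 2^3 - 1 = 7
By day 3: 2^4 - 1 = 15
By day 4: 2^5 - 1 = 31
By day 5: 2^6 - 1 = 63
By day 6: 2^7 - 1 = 127
By day 7: 2^8 - 1 = 255
By day 8: 2^9 - 1 = 511
By day 9: 2^10 - 1 = 1023
By day 9: 1023 surreal numbers.

1023


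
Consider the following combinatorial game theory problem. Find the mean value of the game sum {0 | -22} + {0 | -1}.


G1 = {0 | -22}, G2 = {0 | -1}
Each is a switch {a | b} with numbers a > b; its mean value is (a + b)/2, and mean value is additive over game sums: m(G1 + G2) = m(G1) + m(G2).
Mean of G1 = (0 + (-22))/2 = -22/2 = -11
Mean of G2 = (0 + (-1))/2 = -1/2 = -1/2
Mean of G1 + G2 = -11 + -1/2 = -23/2

-23/2


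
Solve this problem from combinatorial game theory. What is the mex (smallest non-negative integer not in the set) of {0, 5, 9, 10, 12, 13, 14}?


Set = {0, 5, 9, 10, 12, 13, 14}
0 is in the set.
1 is NOT in the set. This is the mex.
mex = 1

1


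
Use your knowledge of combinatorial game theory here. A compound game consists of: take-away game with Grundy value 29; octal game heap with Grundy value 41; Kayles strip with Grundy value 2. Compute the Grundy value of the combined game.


By the Sprague-Grundy theorem, the Grundy value of a sum of games is the XOR of individual Grundy values.
take-away game: Grundy value = 29. Running XOR: 0 XOR 29 = 29
octal game heap: Grundy value = 41. Running XOR: 29 XOR 41 = 52
Kayles strip: Grundy value = 2. Running XOR: 52 XOR 2 = 54
The combined Grundy value is 54.

54


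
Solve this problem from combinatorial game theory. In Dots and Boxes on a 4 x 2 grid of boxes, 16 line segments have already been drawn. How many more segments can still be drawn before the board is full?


Grid: 4 x 2 boxes, i.e. 5 rows and 3 columns of dots.
Horizontal edges: (rows + 1) * cols = 5 * 2 = 10
Vertical edges: rows * (cols + 1) = 4 * 3 = 12
Total edges: 10 + 12 = 22
Edges drawn: 16
Remaining: 22 - 16 = 6

6


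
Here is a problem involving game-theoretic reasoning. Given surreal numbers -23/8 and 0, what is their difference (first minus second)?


x = -23/8, y = 0
Converting to common denominator: 8
x = -23/8, y = 0/8
x - y = -23/8 - 0 = -23/8

-23/8


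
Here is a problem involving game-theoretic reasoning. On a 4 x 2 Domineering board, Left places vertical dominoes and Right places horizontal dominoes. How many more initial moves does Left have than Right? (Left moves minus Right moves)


Board is 4 x 2 (rows x cols).
Left (vertical) placements: (rows-1) * cols = 3 * 2 = 6
Right (horizontal) placements: rows * (cols-1) = 4 * 1 = 4
Advantage = Left - Right = 6 - 4 = 2

2


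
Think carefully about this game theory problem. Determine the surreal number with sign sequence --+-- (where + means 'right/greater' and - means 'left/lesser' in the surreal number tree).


Sign expansion: --+--
Rule: track bounds (lo, hi), initially (-inf, +inf). On '+', the current value becomes lo and we move to the simplest number in (value, hi): value + 1 if hi = +inf, otherwise the midpoint (value + hi)/2. On '-', the current value becomes hi and we move to value - 1 if lo = -inf, otherwise the midpoint (lo + value)/2.
Start at 0.
Step 1: sign = -, move left. Bounds: (-inf, 0). Value = -1
Step 2: sign = -, move left. Bounds: (-inf, -1). Value = -2
Step 3: sign = +, move right. Bounds: (-2, -1). Value = -3/2
Step 4: sign = -, move left. Bounds: (-2, -3/2). Value = -7/4
Step 5: sign = -, move left. Bounds: (-2, -7/4). Value = -15/8
The surreal number with sign expansion --+-- is -15/8.

-15/8


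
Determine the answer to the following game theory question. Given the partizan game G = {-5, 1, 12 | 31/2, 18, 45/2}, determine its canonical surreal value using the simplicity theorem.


Left options: {-5, 1, 12}, max = 12
Right options: {31/2, 18, 45/2}, min = 31/2
All options are numbers and max(Left) < min(Right), so by the simplicity theorem the value is the simplest (earliest-born) number strictly between 12 and 31/2.
Integers 13 through 15 all lie strictly between 12 and 31/2.
Among integers, the simplest (lowest birthday = smallest |n|; 0 is born on day 0, +-n on day n) is 13.
No non-integer in the interval can be simpler: if x is a non-integer in the interval, then floor(x) or ceil(x) also lies in the interval (the interval contains an integer), and both are proper prefixes of x's sign expansion, i.e. born earlier. So the game value is 13.
Game value = 13

13


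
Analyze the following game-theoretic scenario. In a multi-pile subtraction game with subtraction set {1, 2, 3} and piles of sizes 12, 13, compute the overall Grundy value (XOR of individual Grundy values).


Subtraction set: {1, 2, 3}
For this subtraction set, G(n) = n mod 4 (period = max + 1 = 4).
Pile 1 (size 12): G(12) = 12 mod 4 = 0
Pile 2 (size 13): G(13) = 13 mod 4 = 1
Total Grundy value = XOR of all: 0 XOR 1 = 1

1


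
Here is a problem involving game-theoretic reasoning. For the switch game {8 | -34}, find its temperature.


The game is {8 | -34}, a switch {a | b} with numbers a > b.
Cooling {a | b} by t gives {a - t | b + t}, which stops being hot when a - t = b + t, i.e. at t = (a - b)/2. So the temperature of a switch is (a - b)/2.
Temperature = (Left option - Right option) / 2
= (8 - (-34)) / 2
= 42 / 2
= 21

21


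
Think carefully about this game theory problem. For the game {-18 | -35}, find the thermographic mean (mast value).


Game = {-18 | -35}, a switch {a | b} with numbers a > b.
Its thermograph has left wall a - t and right wall b + t, which meet at t = (a - b)/2, where both equal (a + b)/2. So the mast (mean value) is at (a + b)/2.
Mean = (-18 + (-35))/2 = -53/2 = -53/2

-53/2


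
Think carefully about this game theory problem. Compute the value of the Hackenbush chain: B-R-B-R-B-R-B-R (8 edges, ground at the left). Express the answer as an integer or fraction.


Edges (from ground): B-R-B-R-B-R-B-R
By Berlekamp's sign-expansion rule, a Blue-Red Hackenbush stalk has the value of the surreal number whose sign sequence is the edge sequence with B -> + and R -> -.
Sign sequence: +-+-+-+-
Trace the sign expansion in the surreal number tree, starting from 0:
Edge 1: B (sign +) -> bounds (0, +inf), value = 1
Edge 2: R (sign -) -> bounds (0, 1), value = 1/2
Edge 3: B (sign +) -> bounds (1/2, 1), value = 3/4
Edge 4: R (sign -) -> bounds (1/2, 3/4), value = 5/8
Edge 5: B (sign +) -> bounds (5/8, 3/4), value = 11/16
Edge 6: R (sign -) -> bounds (5/8, 11/16), value = 21/32
Edge 7: B (sign +) -> bounds (21/32, 11/16), value = 43/64
Edge 8: R (sign -) -> bounds (21/32, 43/64), value = 85/128
Game value = 85/128

85/128


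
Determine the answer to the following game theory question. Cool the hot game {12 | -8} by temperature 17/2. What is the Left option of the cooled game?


Original game: {12 | -8} (a switch {a | b} with a > b).
Cooling by t (for t below the temperature (a - b)/2 = 10) taxes each move by t: {a | b} cooled by t is {a - t | b + t}.
Cooling amount: t = 17/2
Cooled Left option: 12 - 17/2 = 7/2
Cooled Right option: -8 + 17/2 = 1/2
Cooled game: {7/2 | 1/2}
Left option = 7/2

7/2


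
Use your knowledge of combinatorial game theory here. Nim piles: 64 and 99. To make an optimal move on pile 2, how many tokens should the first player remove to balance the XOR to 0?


Piles: 64 and 99
Current XOR: 64 XOR 99 = 35 (non-zero, so this is an N-position).
To make the XOR zero, we need to find a move that balances the piles.
For pile 2 (size 99): target = 99 XOR 35 = 64
We reduce pile 2 from 99 to 64.
Tokens removed: 99 - 64 = 35
Verification: 64 XOR 64 = 0

35


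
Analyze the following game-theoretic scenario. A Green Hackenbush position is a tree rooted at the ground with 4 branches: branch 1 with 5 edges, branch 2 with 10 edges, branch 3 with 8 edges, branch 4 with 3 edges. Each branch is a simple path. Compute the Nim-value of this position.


The tree has 4 branches from the ground vertex.
In Green Hackenbush, the Nim-value of a simple path of length k is k.
Branch 1: length 5, Nim-value = 5
Branch 2: length 10, Nim-value = 10
Branch 3: length 8, Nim-value = 8
Branch 4: length 3, Nim-value = 3
Total Nim-value = XOR of all branch values:
0 XOR 5 = 5
5 XOR 10 = 15
15 XOR 8 = 7
7 XOR 3 = 4
Nim-value of the tree = 4

4


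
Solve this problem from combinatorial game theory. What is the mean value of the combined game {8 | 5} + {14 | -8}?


G1 = {8 | 5}, G2 = {14 | -8}
Each is a switch {a | b} with numbers a > b; its mean value is (a + b)/2, and mean value is additive over game sums: m(G1 + G2) = m(G1) + m(G2).
Mean of G1 = (8 + (5))/2 = 13/2 = 13/2
Mean of G2 = (14 + (-8))/2 = 6/2 = 3
Mean of G1 + G2 = 13/2 + 3 = 19/2

19/2


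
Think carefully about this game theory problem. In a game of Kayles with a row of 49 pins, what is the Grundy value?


Kayles: a move removes 1 or 2 adjacent pins from a contiguous row.
Removing pins from a row of k leaves two independent rows (a, b) with a + b = k - 1 (one pin) or a + b = k - 2 (two pins); an end removal gives a = 0.
By Sprague-Grundy, G(k) = mex{ G(a) XOR G(b) } over all these splits. G(0) = 0.
G(1): splits (0,0):0^0=0 -> mex({0}) = 1
G(2): splits (0,1):0^1=1 (0,0):0^0=0 -> mex({0, 1}) = 2
G(3): splits (0,2):0^2=2 (1,1):1^1=0 (0,1):0^1=1 -> mex({0, 1, 2}) = 3
G(4): splits (0,3):0^3=3 (1,2):1^2=3 (0,2):0^2=2 (1,1):1^1=0 -> mex({0, 2, 3}) = 1
G(5): splits (0,4):0^1=1 (1,3):1^3=2 (2,2):2^2=0 (0,3):0^3=3 (1,2):1^2=3 -> mex({0, 1, 2, 3}) = 4
G(6) = mex({0, 1, 2, 4}) = 3
G(7) = mex({0, 1, 3, 4, 5}) = 2
G(8) = mex({0, 2, 3, 5, 6}) = 1
G(9) = mex({0, 1, 2, 3, 6, 7}) = 4
G(10) = mex({0, 1, 3, 4, 5, 7}) = 2
G(11) = mex({0, 1, 2, 3, 4, 5}) = 6
G(12) = mex({0, 1, 2, 3, 5, 6, 7}) = 4
G(13) = mex({0, 2, 3, 4, 6, 7}) = 1
G(14) = mex({0, 1, 4, 5, 6, 7}) = 2
G(15) = mex({0, 1, 2, 3, 4, 5, 6}) = 7
G(16) = mex({0, 2, 3, 5, 6, 7}) = 1
G(17) = mex({0, 1, 2, 3, 5, 6, 7}) = 4
G(18) = mex({0, 1, 2, 4, 5, 6}) = 3
G(19) = mex({0, 1, 3, 4, 5, 7}) = 2
G(20) = mex({0, 2, 3, 4, 5, 6, 7}) = 1
G(21) = mex({0, 1, 2, 3, 5, 6, 7}) = 4
G(22) = mex({0, 1, 2, 3, 4, 5, 7}) = 6
G(23) = mex({0, 1, 2, 3, 4, 5, 6}) = 7
G(24) = mex({0, 1, 2, 3, 5, 6, 7}) = 4
G(25) = mex({0, 2, 3, 4, 6, 7}) = 1
G(26) = mex({0, 1, 3, 4, 5, 6, 7}) = 2
G(27) = mex({0, 1, 2, 3, 4, 5, 6, 7}) = 8
G(28) = mex({0, 1, 2, 3, 4, 6, 7, 8}) = 5
G(29) = mex({0, 1, 2, 3, 5, 6, 7, 8, 9}) = 4
G(30) = mex({0, 1, 2, 3, 4, 5, 6, 9, 10}) = 7
G(31) = mex({0, 1, 3, 4, 5, 7, 10, 11}) = 2
G(32) = mex({0, 2, 3, 4, 5, 6, 7, 9, 11}) = 1
G(33) = mex({0, 1, 2, 3, 4, 5, 6, 7, 9, 12}) = 8
G(34) = mex({0, 1, 2, 3, 4, 5, 7, 8, 11, 12}) = 6
G(35) = mex({0, 1, 2, 3, 4, 5, 6, 8, 9, 10, 11}) = 7
G(36) = mex({0, 1, 2, 3, 5, 6, 7, 9, 10}) = 4
G(37) = mex({0, 2, 3, 4, 6, 7, 9, 10, 11, 12}) = 1
G(38) = mex({0, 1, 3, 4, 5, 6, 7, 9, 10, 11, 12}) = 2
G(39) = mex({0, 1, 2, 4, 5, 6, 7, 9, 10, 12, 14}) = 3
G(40) = mex({0, 2, 3, 4, 6, 7, 11, 12, 14}) = 1
G(41) = mex({0, 1, 2, 3, 5, 6, 7, 9, 10, 11, 12}) = 4
G(42) = mex({0, 1, 2, 3, 4, 5, 6, 9, 10}) = 7
G(43) = mex({0, 1, 3, 4, 5, 7, 9, 10, 12, 15}) = 2
G(44) = mex({0, 2, 3, 4, 5, 6, 7, 9, 10, 12, 15}) = 1
G(45) = mex({0, 1, 2, 3, 4, 5, 6, 7, 9, 10, 12, 14}) = 8
G(46) = mex({0, 1, 3, 4, 5, 7, 8, 11, 12, 14}) = 2
G(47) = mex({0, 1, 2, 3, 4, 5, 6, 8, 9, 10, 11, 12}) = 7
G(48) = mex({0, 1, 2, 3, 5, 6, 7, 9, 10}) = 4
G(49) = mex({0, 2, 3, 4, 6, 7, 9, 10, 11, 12, 15}) = 1
Therefore G(49) = 1.

1


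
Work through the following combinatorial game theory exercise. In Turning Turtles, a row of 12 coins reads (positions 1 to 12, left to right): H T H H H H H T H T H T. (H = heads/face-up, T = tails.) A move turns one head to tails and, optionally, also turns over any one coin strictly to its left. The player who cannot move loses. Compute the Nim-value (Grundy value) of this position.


Coins: H T H H H H H T H T H T
Key fact: a single head at position k behaves exactly like a Nim heap of size k (turning it to T and optionally flipping a coin at j < k corresponds to moving the heap from k to j, or to 0), and heads combine as a disjunctive sum (two heads at the same place would cancel, matching j XOR j = 0). So the Nim-value is the XOR of the 1-indexed positions of the heads.
Face-up positions (1-indexed): [1, 3, 4, 5, 6, 7, 9, 11]
XOR 0 with 1: 0 XOR 1 = 1
XOR 1 with 3: 1 XOR 3 = 2
XOR 2 with 4: 2 XOR 4 = 6
XOR 6 with 5: 6 XOR 5 = 3
XOR 3 with 6: 3 XOR 6 = 5
XOR 5 with 7: 5 XOR 7 = 2
XOR 2 with 9: 2 XOR 9 = 11
XOR 11 with 11: 11 XOR 11 = 0
Nim-value = 0

0


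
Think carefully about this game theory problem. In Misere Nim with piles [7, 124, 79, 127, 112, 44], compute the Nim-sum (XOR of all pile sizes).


We need the XOR (exclusive or) of all pile sizes.
After XOR-ing pile 1 (size 7): 0 XOR 7 = 7
After XOR-ing pile 2 (size 124): 7 XOR 124 = 123
After XOR-ing pile 3 (size 79): 123 XOR 79 = 52
After XOR-ing pile 4 (size 127): 52 XOR 127 = 75
After XOR-ing pile 5 (size 112): 75 XOR 112 = 59
After XOR-ing pile 6 (size 44): 59 XOR 44 = 23
The Nim-value of this position is 23.

23


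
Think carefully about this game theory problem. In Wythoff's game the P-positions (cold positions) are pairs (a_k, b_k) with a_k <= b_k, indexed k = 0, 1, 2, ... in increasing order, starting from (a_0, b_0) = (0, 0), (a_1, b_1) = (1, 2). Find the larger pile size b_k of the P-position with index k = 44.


By Wythoff's theorem, a_k = floor(k * phi) and b_k = floor(k * phi^2) = a_k + k, where phi = (1 + sqrt(5))/2 is the golden ratio.
phi = (1 + sqrt(5))/2 = 1.618034
phi^2 = phi + 1 = 2.618034
k = 44
k * phi^2 = 44 * 2.618034 = 115.193496
b_44 = floor(k * phi^2) = 115 (check: a_44 + k = 71 + 44 = 115)

115


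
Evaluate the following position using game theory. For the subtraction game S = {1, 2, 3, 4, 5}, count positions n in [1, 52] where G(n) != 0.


Subtraction set S = {1, 2, 3, 4, 5}, so G(n) = n mod 6.
G(n) = 0 when n is a multiple of 6.
Multiples of 6 in [1, 52]: 8
N-positions (nonzero Grundy) = 52 - 8 = 44

44


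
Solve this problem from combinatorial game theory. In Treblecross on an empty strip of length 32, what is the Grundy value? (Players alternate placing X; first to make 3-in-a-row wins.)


Treblecross: place X on empty cells; 3-in-a-row wins.
Playing within two cells of an existing X lets the opponent win at once, so sensible play treats the cells i-2..i+2 around each X as dead. The player left with no safe cell loses, so this is a normal-play take-away game on strips of safe cells.
Placing X at cell i (0-indexed) of a strip of k safe cells leaves independent strips of sizes max(0, i-2) and max(0, k-i-3). Hence G(k) = mex{ G(max(0,i-2)) XOR G(max(0,k-i-3)) : 0 <= i < k }, with G(0) = 0.
G(1): splits (0,0):0^0=0 -> mex({0}) = 1
G(2): splits (0,0):0^0=0 -> mex({0}) = 1
G(3): splits (0,0):0^0=0 -> mex({0}) = 1
G(4): splits (0,1):0^1=1 (0,0):0^0=0 -> mex({0, 1}) = 2
G(5): splits (0,2):0^1=1 (0,1):0^1=1 (0,0):0^0=0 -> mex({0, 1}) = 2
G(6) = mex({1}) = 0
G(7) = mex({0, 1, 2}) = 3
G(8) = mex({0, 1, 2}) = 3
G(9) = mex({0, 2}) = 1
G(10) = mex({0, 2, 3}) = 1
G(11) = mex({0, 3}) = 1
G(12) = mex({1, 3}) = 0
G(13) = mex({0, 1, 2, 3}) = 4
G(14) = mex({0, 1, 2}) = 3
G(15) = mex({0, 1, 2}) = 3
G(16) = mex({0, 1, 2, 4}) = 3
G(17) = mex({0, 1, 3, 4}) = 2
G(18) = mex({0, 1, 3, 4}) = 2
G(19) = mex({0, 1, 3, 5}) = 2
G(20) = mex({0, 1, 2, 3, 5}) = 4
G(21) = mex({0, 1, 2, 3, 5}) = 4
G(22) = mex({1, 2, 6}) = 0
G(23) = mex({0, 1, 2, 3, 4, 6}) = 5
G(24) = mex({0, 1, 2, 3, 4}) = 5
G(25) = mex({0, 1, 3, 4, 7}) = 2
G(26) = mex({0, 1, 3, 4, 5, 7}) = 2
G(27) = mex({0, 1, 3, 5}) = 2
G(28) = mex({0, 1, 2, 5}) = 3
G(29) = mex({0, 1, 2, 4, 5, 6}) = 3
G(30) = mex({1, 2, 4, 6}) = 0
G(31) = mex({0, 1, 2, 3, 4, 6}) = 5
G(32) = mex({1, 2, 3, 4, 7}) = 0
Therefore G(32) = 0.

0


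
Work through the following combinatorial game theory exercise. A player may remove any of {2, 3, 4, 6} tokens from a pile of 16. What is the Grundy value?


The subtraction set is S = {2, 3, 4, 6}.
G(k) = mex{ G(k - s) : s in S, s <= k }. We compute iteratively: G(0) = 0.
G(1) = mex({}) = 0
G(2) = mex({0}) = 1
G(3) = mex({0}) = 1
G(4) = mex({0, 1}) = 2
G(5) = mex({0, 1}) = 2
G(6) = mex({0, 1, 2}) = 3
G(7) = mex({0, 1, 2}) = 3
G(8) = mex({1, 2, 3}) = 0
G(9) = mex({1, 2, 3}) = 0
G(10) = mex({0, 2, 3}) = 1
G(11) = mex({0, 2, 3}) = 1
G(12) = mex({0, 1, 3}) = 2
G(13) = mex({0, 1, 3}) = 2
Observe that G(8)..G(13) = 0, 0, 1, 1, 2, 2 repeats G(0)..G(5) = 0, 0, 1, 1, 2, 2.
For k >= max(S) = 6, G(k) is determined by the previous 6 values G(k-6)..G(k-1); a window of 6 consecutive values has recurred shifted by 8, so by induction G(k + 8) = G(k) for all k >= 0: the sequence is periodic from the start with period 8.
One period: G(0..7) = 0, 0, 1, 1, 2, 2, 3, 3.
16 mod 8 = 0, so G(16) = G(0) = 0.

0
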